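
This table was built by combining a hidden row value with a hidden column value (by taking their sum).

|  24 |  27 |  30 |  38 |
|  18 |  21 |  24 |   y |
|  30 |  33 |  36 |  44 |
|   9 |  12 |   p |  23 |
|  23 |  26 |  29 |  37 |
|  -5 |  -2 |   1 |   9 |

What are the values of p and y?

The difference between any two rows is the same in every column — this is an addition table with the headers hidden.
Row 4 minus row 1 is 9 − 24 = -15, so its entry in column 3 is 30 + (-15) = 15.
Row 2 minus row 1 is 18 − 24 = -6, so its entry in column 4 is 38 + (-6) = 32.

p = 15, y = 32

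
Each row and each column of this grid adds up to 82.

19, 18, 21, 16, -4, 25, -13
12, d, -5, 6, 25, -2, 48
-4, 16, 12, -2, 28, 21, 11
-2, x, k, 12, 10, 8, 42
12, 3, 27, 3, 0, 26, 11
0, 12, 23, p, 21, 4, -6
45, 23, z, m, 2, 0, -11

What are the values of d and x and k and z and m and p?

Row 2: 12 − 5 + 6 + 25 − 2 + 48 = 84, so its missing entry is 82 − 84 = -2.
Column 2: 18 − 2 + 16 + 3 + 12 + 23 = 70, so its missing entry is 82 − 70 = 12.
Row 6: 0 + 12 + 23 + 21 + 4 − 6 = 54, so its missing entry is 82 − 54 = 28.
Row 4: -2 + 12 + 12 + 10 + 8 + 42 = 82, so its missing entry is 82 − 82 = 0.
Column 3: 21 − 5 + 12 + 0 + 27 + 23 = 78, so its missing entry is 82 − 78 = 4.
Row 7: 45 + 23 + 4 + 2 + 0 − 11 = 63, so its missing entry is 82 − 63 = 19.

d = -2, x = 12, k = 0, z = 4, m = 19, p = 28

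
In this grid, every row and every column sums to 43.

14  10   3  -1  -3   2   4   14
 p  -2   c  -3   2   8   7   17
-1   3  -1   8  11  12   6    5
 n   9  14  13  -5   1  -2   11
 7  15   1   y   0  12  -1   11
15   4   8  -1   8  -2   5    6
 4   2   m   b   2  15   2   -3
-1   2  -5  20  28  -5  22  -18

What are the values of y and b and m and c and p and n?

Row 5: 7 + 15 + 1 + 0 + 12 − 1 + 11 = 45, so its missing entry is 43 − 45 = -2.
Row 4: 9 + 14 + 13 − 5 + 1 − 2 + 11 = 41, so its missing entry is 43 − 41 = 2.
Column 1: 14 − 1 + 2 + 7 + 15 + 4 − 1 = 40, so its missing entry is 43 − 40 = 3.
Row 2: 3 − 2 − 3 + 2 + 8 + 7 + 17 = 32, so its missing entry is 43 − 32 = 11.
Column 3: 3 + 11 − 1 + 14 + 1 + 8 − 5 = 31, so its missing entry is 43 − 31 = 12.
Row 7: 4 + 2 + 12 + 2 + 15 + 2 − 3 = 34, so its missing entry is 43 − 34 = 9.

y = -2, b = 9, m = 12, c = 11, p = 3, n = 2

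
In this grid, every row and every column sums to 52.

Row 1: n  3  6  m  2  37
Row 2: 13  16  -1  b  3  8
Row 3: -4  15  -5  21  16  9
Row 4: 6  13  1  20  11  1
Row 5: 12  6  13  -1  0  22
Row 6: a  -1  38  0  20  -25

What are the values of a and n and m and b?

Row 2: 13 + 16 − 1 + 3 + 8 = 39, so its missing entry is 52 − 39 = 13.
Column 4: 13 + 21 + 20 − 1 + 0 = 53, so its missing entry is 52 − 53 = -1.
Row 6: -1 + 38 + 0 + 20 − 25 = 32, so its missing entry is 52 − 32 = 20.
Row 1: 3 + 6 − 1 + 2 + 37 = 47, so its missing entry is 52 − 47 = 5.

a = 20, n = 5, m = -1, b = 13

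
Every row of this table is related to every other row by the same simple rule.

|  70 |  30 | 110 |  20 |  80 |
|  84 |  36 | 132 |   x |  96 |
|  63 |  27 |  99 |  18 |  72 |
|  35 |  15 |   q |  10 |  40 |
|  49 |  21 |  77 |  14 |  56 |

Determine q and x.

q = 55, x = 24

Each row is a constant multiple of every other row — this is a multiplication table with the headers hidden.
Row 4 is 15/30 = 1/2 times row 1, so its entry in column 3 is 110 × 1/2 = 55.
Row 2 is 36/30 = 6/5 times row 1, so its entry in column 4 is 20 × 6/5 = 24.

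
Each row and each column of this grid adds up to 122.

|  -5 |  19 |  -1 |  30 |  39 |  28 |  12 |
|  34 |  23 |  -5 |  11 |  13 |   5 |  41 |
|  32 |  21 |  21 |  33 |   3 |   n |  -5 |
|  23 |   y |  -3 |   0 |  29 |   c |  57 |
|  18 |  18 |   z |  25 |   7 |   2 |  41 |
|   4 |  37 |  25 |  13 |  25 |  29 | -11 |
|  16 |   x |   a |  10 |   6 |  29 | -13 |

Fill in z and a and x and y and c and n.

Row 5 has 18 + 18 + 25 + 7 + 2 + 41 = 111; the blank must be 122 − 111 = 11.
Column 3 has -1 − 5 + 21 − 3 + 11 + 25 = 48; the blank must be 122 − 48 = 74.
Row 7 has 16 + 74 + 10 + 6 + 29 − 13 = 122; the blank must be 122 − 122 = 0.
Column 2 has 19 + 23 + 21 + 18 + 37 + 0 = 118; the blank must be 122 − 118 = 4.
Row 3 has 32 + 21 + 21 + 33 + 3 − 5 = 105; the blank must be 122 − 105 = 17.
Row 4 has 23 + 4 − 3 + 0 + 29 + 57 = 110; the blank must be 122 − 110 = 12.

z = 11, a = 74, x = 0, y = 4, c = 12, n = 17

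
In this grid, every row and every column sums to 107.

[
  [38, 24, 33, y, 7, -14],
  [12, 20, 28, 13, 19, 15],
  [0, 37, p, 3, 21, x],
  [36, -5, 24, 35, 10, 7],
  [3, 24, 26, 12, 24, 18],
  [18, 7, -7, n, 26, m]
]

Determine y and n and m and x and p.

Row 1 has 38 + 24 + 33 + 7 − 14 = 88; the blank must be 107 − 88 = 19.
Column 3 has 33 + 28 + 24 + 26 − 7 = 104; the blank must be 107 − 104 = 3.
Column 4 has 19 + 13 + 3 + 35 + 12 = 82; the blank must be 107 − 82 = 25.
Row 6 has 18 + 7 − 7 + 25 + 26 = 69; the blank must be 107 − 69 = 38.
Row 3 has 0 + 37 + 3 + 3 + 21 = 64; the blank must be 107 − 64 = 43.

y = 19, n = 25, m = 38, x = 43, p = 3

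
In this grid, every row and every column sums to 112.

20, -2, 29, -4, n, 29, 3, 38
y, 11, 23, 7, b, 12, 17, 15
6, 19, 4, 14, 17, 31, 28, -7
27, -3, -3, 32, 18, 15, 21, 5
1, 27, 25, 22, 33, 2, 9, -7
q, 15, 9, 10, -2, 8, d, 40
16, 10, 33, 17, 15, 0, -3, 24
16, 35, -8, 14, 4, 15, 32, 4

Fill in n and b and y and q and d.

n = -1, b = 28, y = -1, q = 27, d = 5

Row 1 has 20 − 2 + 29 − 4 + 29 + 3 + 38 = 113; the blank must be 112 − 113 = -1.
Column 5 has -1 + 17 + 18 + 33 − 2 + 15 + 4 = 84; the blank must be 112 − 84 = 28.
Column 7 has 3 + 17 + 28 + 21 + 9 − 3 + 32 = 107; the blank must be 112 − 107 = 5.
Row 6 has 15 + 9 + 10 − 2 + 8 + 5 + 40 = 85; the blank must be 112 − 85 = 27.
Row 2 has 11 + 23 + 7 + 28 + 12 + 17 + 15 = 113; the blank must be 112 − 113 = -1.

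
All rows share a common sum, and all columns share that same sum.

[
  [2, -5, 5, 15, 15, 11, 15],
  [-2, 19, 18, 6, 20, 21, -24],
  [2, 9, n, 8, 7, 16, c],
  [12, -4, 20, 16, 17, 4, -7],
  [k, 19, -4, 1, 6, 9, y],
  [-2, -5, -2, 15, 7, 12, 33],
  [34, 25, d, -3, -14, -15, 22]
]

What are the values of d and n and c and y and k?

d = 9, n = 12, c = 4, y = 15, k = 12

Rows 1 and 2 both sum to 58, so that's the common total.
Row 7 has 34 + 25 − 3 − 14 − 15 + 22 = 49; the blank must be 58 − 49 = 9.
Column 1 has 2 − 2 + 2 + 12 − 2 + 34 = 46; the blank must be 58 − 46 = 12.
Row 5 has 12 + 19 − 4 + 1 + 6 + 9 = 43; the blank must be 58 − 43 = 15.
Column 7 has 15 − 24 − 7 + 15 + 33 + 22 = 54; the blank must be 58 − 54 = 4.
Row 3 has 2 + 9 + 8 + 7 + 16 + 4 = 46; the blank must be 58 − 46 = 12.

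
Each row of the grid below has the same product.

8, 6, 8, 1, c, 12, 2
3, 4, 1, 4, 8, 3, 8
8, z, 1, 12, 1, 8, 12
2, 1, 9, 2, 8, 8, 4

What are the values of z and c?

z = 1, c = 1

Rows 2 and 4 each multiply to 9216, so every row has product 9216.
Row 3: 8×1×12×1×8×12 = 9216, so the missing entry is 9216 ÷ 9216 = 1.
Row 1: 8×6×8×1×12×2 = 9216, so the missing entry is 9216 ÷ 9216 = 1.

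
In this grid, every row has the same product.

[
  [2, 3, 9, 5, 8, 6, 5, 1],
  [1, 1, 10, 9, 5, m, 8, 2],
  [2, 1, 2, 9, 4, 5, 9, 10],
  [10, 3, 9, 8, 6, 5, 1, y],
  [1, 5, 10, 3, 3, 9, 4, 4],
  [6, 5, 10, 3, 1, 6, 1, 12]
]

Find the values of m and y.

Rows 5 and 6 each multiply to 64800, so every row has product 64800.
Row 2: 1×1×10×9×5×8×2 = 7200, so the missing entry is 64800 ÷ 7200 = 9.
Row 4: 10×3×9×8×6×5×1 = 64800, so the missing entry is 64800 ÷ 64800 = 1.

m = 9, y = 1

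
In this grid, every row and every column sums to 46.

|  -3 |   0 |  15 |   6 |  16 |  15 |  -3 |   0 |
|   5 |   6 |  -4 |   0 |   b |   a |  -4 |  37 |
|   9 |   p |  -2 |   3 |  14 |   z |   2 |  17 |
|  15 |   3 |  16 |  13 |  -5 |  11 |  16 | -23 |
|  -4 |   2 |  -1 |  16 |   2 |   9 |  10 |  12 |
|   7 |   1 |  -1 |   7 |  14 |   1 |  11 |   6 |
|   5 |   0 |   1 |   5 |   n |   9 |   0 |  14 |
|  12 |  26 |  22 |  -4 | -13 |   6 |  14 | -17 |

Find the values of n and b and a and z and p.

n = 12, b = 6, a = 0, z = -5, p = 8

The known cells in column 2 total 38, leaving 46 − 38 = 8 for the blank.
The known cells in row 7 total 34, leaving 46 − 34 = 12 for the blank.
The known cells in column 5 total 40, leaving 46 − 40 = 6 for the blank.
The known cells in row 2 total 46, leaving 46 − 46 = 0 for the blank.
The known cells in row 3 total 51, leaving 46 − 51 = -5 for the blank.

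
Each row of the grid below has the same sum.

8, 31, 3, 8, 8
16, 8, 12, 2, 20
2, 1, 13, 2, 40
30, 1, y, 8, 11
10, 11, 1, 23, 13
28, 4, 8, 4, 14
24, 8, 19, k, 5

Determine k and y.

k = 2, y = 8

The complete rows each total 58.
Row 7 is missing 58 − 56 = 2 (since 24 + 8 + 19 + 5 = 56).
Row 4 is missing 58 − 50 = 8 (since 30 + 1 + 8 + 11 = 50).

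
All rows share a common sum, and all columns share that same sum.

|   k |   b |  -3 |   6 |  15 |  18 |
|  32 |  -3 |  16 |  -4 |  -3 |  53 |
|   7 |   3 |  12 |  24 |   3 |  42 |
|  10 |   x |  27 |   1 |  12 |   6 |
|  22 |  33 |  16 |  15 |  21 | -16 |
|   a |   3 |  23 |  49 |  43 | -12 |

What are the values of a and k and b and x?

a = -15, k = 35, b = 20, x = 35

Rows 2 and 3 both sum to 91, so that's the common total.
Row 6: 3 + 23 + 49 + 43 − 12 = 106, so its missing entry is 91 − 106 = -15.
Row 4: 10 + 27 + 1 + 12 + 6 = 56, so its missing entry is 91 − 56 = 35.
Column 2: -3 + 3 + 35 + 33 + 3 = 71, so its missing entry is 91 − 71 = 20.
Row 1: 20 − 3 + 6 + 15 + 18 = 56, so its missing entry is 91 − 56 = 35.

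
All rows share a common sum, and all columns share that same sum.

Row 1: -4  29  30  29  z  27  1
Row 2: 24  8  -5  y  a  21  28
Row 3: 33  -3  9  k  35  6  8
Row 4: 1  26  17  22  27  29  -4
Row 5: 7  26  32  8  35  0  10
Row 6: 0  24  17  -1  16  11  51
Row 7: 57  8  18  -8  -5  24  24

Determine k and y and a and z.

Rows 4 and 5 both sum to 118, so that's the common total.
Row 3: 33 − 3 + 9 + 35 + 6 + 8 = 88, so its missing entry is 118 − 88 = 30.
Column 4: 29 + 30 + 22 + 8 − 1 − 8 = 80, so its missing entry is 118 − 80 = 38.
Row 2: 24 + 8 − 5 + 38 + 21 + 28 = 114, so its missing entry is 118 − 114 = 4.
Row 1: -4 + 29 + 30 + 29 + 27 + 1 = 112, so its missing entry is 118 − 112 = 6.

k = 30, y = 38, a = 4, z = 6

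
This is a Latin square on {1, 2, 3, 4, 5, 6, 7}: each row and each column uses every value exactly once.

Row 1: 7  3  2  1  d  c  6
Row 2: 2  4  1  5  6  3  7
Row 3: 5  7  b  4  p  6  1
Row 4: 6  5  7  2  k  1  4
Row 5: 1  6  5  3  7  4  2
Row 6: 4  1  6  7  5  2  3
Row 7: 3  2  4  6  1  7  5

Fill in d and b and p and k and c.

At (row 4, col 5): row 4 already has {1, 2, 4, 5, 6, 7}, so the value is 3.
At (row 1, col 6): column 6 already has {1, 2, 3, 4, 6, 7}, so the value is 5.
Cell (1,5): row 1 already has {1, 2, 3, 5, 6, 7} → 4.
At (row 3, col 5): column 5 already has {1, 3, 4, 5, 6, 7}, so the value is 2.
Cell (3,3): row 3 already has {1, 2, 4, 5, 6, 7} → 3.

d = 4, b = 3, p = 2, k = 3, c = 5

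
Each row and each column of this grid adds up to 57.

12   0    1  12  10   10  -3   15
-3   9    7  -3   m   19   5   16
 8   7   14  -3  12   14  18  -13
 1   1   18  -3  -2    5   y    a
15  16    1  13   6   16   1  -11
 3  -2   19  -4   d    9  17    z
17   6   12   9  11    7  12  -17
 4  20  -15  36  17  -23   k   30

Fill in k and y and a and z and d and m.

Row 2 has -3 + 9 + 7 − 3 + 19 + 5 + 16 = 50; the blank must be 57 − 50 = 7.
Column 5 has 10 + 7 + 12 − 2 + 6 + 11 + 17 = 61; the blank must be 57 − 61 = -4.
Row 6 has 3 − 2 + 19 − 4 − 4 + 9 + 17 = 38; the blank must be 57 − 38 = 19.
Column 8 has 15 + 16 − 13 − 11 + 19 − 17 + 30 = 39; the blank must be 57 − 39 = 18.
Row 8 has 4 + 20 − 15 + 36 + 17 − 23 + 30 = 69; the blank must be 57 − 69 = -12.
Row 4 has 1 + 1 + 18 − 3 − 2 + 5 + 18 = 38; the blank must be 57 − 38 = 19.

k = -12, y = 19, a = 18, z = 19, d = -4, m = 7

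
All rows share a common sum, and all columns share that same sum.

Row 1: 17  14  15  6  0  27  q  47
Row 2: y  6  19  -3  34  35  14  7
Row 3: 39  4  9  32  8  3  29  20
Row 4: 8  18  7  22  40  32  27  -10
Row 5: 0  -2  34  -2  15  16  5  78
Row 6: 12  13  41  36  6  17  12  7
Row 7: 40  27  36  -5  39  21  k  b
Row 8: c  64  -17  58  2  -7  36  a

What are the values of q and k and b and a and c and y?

q = 18, k = 3, b = -17, a = 12, c = -4, y = 32

Rows 3 and 4 both sum to 144, so that's the common total.
The known cells in row 1 total 126, leaving 144 − 126 = 18 for the blank.
The known cells in row 2 total 112, leaving 144 − 112 = 32 for the blank.
The known cells in column 1 total 148, leaving 144 − 148 = -4 for the blank.
The known cells in row 8 total 132, leaving 144 − 132 = 12 for the blank.
The known cells in column 8 total 161, leaving 144 − 161 = -17 for the blank.
The known cells in row 7 total 141, leaving 144 − 141 = 3 for the blank.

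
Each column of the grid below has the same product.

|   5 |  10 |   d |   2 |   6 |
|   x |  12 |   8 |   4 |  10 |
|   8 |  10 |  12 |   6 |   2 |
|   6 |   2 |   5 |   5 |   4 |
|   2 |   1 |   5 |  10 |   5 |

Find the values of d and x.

d = 1, x = 5

Columns 4 and 5 each multiply to 2400, so every column has product 2400.
Column 3: 8×12×5×5 = 2400, so the missing entry is 2400 ÷ 2400 = 1.
Column 1: 5×8×6×2 = 480, so the missing entry is 2400 ÷ 480 = 5.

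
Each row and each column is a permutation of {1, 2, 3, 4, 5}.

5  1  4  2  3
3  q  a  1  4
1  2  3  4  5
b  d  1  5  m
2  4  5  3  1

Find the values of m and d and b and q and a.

Cell (2,3): column 3 already has {1, 3, 4, 5} → 2.
Cell (4,5): column 5 already has {1, 3, 4, 5} → 2.
Cell (2,2): row 2 already has {1, 2, 3, 4} → 5.
For row 4, column 2: column 2 already has {1, 2, 4, 5}; that leaves 3.
For row 4, column 1: row 4 already has {1, 2, 3, 5}; that leaves 4.

m = 2, d = 3, b = 4, q = 5, a = 2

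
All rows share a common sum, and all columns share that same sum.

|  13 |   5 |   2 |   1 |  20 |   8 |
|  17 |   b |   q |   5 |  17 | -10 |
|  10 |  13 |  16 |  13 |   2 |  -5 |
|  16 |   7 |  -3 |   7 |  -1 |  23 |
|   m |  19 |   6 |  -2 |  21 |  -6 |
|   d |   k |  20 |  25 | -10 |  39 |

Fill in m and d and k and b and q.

Rows 1 and 3 both sum to 49, so that's the common total.
Column 3 has 2 + 16 − 3 + 6 + 20 = 41; the blank must be 49 − 41 = 8.
Row 5 has 19 + 6 − 2 + 21 − 6 = 38; the blank must be 49 − 38 = 11.
Row 2 has 17 + 8 + 5 + 17 − 10 = 37; the blank must be 49 − 37 = 12.
Column 2 has 5 + 12 + 13 + 7 + 19 = 56; the blank must be 49 − 56 = -7.
Row 6 has -7 + 20 + 25 − 10 + 39 = 67; the blank must be 49 − 67 = -18.

m = 11, d = -18, k = -7, b = 12, q = 8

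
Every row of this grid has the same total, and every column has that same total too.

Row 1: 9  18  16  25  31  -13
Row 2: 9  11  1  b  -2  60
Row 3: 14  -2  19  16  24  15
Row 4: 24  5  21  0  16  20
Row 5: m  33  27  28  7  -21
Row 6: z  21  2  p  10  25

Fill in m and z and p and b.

Rows 1 and 3 both sum to 86, so that's the common total.
Row 2 has 9 + 11 + 1 − 2 + 60 = 79; the blank must be 86 − 79 = 7.
Column 4 has 25 + 7 + 16 + 0 + 28 = 76; the blank must be 86 − 76 = 10.
Row 5 has 33 + 27 + 28 + 7 − 21 = 74; the blank must be 86 − 74 = 12.
Row 6 has 21 + 2 + 10 + 10 + 25 = 68; the blank must be 86 − 68 = 18.

m = 12, z = 18, p = 10, b = 7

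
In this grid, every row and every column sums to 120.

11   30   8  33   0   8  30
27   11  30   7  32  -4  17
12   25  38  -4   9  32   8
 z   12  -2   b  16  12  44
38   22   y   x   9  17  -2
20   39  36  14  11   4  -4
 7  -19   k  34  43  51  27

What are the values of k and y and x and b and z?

k = -23, y = 33, x = 3, b = 33, z = 5

The known cells in row 7 total 143, leaving 120 − 143 = -23 for the blank.
The known cells in column 3 total 87, leaving 120 − 87 = 33 for the blank.
The known cells in row 5 total 117, leaving 120 − 117 = 3 for the blank.
The known cells in column 1 total 115, leaving 120 − 115 = 5 for the blank.
The known cells in row 4 total 87, leaving 120 − 87 = 33 for the blank.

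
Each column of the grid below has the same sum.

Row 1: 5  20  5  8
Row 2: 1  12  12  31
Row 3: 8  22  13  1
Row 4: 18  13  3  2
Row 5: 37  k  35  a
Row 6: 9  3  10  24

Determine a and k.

a = 12, k = 8

Column 1 sums to 78 and so does column 3; that's the common total.
In column 4 the known cells total 66, leaving 78 − 66 = 12.
In column 2 the known cells total 70, leaving 78 − 70 = 8.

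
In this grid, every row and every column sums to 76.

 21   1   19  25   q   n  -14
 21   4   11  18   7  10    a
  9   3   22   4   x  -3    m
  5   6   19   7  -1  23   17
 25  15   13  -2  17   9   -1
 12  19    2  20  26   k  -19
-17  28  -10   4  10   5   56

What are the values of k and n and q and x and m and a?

The known cells in row 6 total 60, leaving 76 − 60 = 16 for the blank.
The known cells in column 6 total 60, leaving 76 − 60 = 16 for the blank.
The known cells in row 1 total 68, leaving 76 − 68 = 8 for the blank.
The known cells in column 5 total 67, leaving 76 − 67 = 9 for the blank.
The known cells in row 3 total 44, leaving 76 − 44 = 32 for the blank.
The known cells in row 2 total 71, leaving 76 − 71 = 5 for the blank.

k = 16, n = 16, q = 8, x = 9, m = 32, a = 5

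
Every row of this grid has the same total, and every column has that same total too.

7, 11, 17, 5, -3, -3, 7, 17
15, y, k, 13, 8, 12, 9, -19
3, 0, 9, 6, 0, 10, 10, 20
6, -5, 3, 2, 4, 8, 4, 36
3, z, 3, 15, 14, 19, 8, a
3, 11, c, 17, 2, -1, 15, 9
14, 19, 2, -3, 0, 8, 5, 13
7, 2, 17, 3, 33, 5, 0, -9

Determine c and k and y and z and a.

Rows 1 and 3 both sum to 58, so that's the common total.
Column 8: 17 − 19 + 20 + 36 + 9 + 13 − 9 = 67, so its missing entry is 58 − 67 = -9.
Row 5: 3 + 3 + 15 + 14 + 19 + 8 − 9 = 53, so its missing entry is 58 − 53 = 5.
Column 2: 11 + 0 − 5 + 5 + 11 + 19 + 2 = 43, so its missing entry is 58 − 43 = 15.
Row 2: 15 + 15 + 13 + 8 + 12 + 9 − 19 = 53, so its missing entry is 58 − 53 = 5.
Row 6: 3 + 11 + 17 + 2 − 1 + 15 + 9 = 56, so its missing entry is 58 − 56 = 2.

c = 2, k = 5, y = 15, z = 5, a = -9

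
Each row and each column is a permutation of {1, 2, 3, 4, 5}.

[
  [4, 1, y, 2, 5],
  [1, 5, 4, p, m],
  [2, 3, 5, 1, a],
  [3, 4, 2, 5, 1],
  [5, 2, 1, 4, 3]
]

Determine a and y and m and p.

a = 4, y = 3, m = 2, p = 3

At (row 3, col 5): row 3 already has {1, 2, 3, 5}, so the value is 4.
At (row 2, col 4): column 4 already has {1, 2, 4, 5}, so the value is 3.
For row 2, column 5: row 2 already has {1, 3, 4, 5}; that leaves 2.
For row 1, column 3: row 1 already has {1, 2, 4, 5}; that leaves 3.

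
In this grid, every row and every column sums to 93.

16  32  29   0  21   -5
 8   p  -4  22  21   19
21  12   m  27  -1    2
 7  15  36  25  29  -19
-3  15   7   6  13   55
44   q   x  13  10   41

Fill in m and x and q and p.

m = 32, x = -7, q = -8, p = 27

Row 2: 8 − 4 + 22 + 21 + 19 = 66, so its missing entry is 93 − 66 = 27.
Column 2: 32 + 27 + 12 + 15 + 15 = 101, so its missing entry is 93 − 101 = -8.
Row 6: 44 − 8 + 13 + 10 + 41 = 100, so its missing entry is 93 − 100 = -7.
Row 3: 21 + 12 + 27 − 1 + 2 = 61, so its missing entry is 93 − 61 = 32.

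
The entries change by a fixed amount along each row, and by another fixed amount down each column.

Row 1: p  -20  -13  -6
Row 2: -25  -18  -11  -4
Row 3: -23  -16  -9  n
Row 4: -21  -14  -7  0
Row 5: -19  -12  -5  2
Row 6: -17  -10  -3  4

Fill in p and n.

Along each row the entries change by 7 per step; down each column they change by 2.
Row 1: from -20 at column 2, stepping by 7 to column 1 gives -27.
Row 3: from -23 at column 1, stepping by 7 to column 4 gives -2.

p = -27, n = -2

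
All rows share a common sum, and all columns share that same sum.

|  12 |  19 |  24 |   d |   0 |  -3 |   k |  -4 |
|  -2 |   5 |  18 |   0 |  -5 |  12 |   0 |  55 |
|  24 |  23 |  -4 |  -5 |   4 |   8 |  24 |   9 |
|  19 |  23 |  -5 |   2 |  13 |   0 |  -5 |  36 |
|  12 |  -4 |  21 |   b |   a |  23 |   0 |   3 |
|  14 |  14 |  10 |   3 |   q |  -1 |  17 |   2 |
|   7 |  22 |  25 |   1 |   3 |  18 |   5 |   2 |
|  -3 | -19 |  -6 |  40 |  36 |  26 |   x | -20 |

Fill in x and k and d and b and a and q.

Rows 2 and 3 both sum to 83, so that's the common total.
The known cells in row 6 total 59, leaving 83 − 59 = 24 for the blank.
The known cells in column 5 total 75, leaving 83 − 75 = 8 for the blank.
The known cells in row 5 total 63, leaving 83 − 63 = 20 for the blank.
The known cells in column 4 total 61, leaving 83 − 61 = 22 for the blank.
The known cells in row 1 total 70, leaving 83 − 70 = 13 for the blank.
The known cells in row 8 total 54, leaving 83 − 54 = 29 for the blank.

x = 29, k = 13, d = 22, b = 20, a = 8, q = 24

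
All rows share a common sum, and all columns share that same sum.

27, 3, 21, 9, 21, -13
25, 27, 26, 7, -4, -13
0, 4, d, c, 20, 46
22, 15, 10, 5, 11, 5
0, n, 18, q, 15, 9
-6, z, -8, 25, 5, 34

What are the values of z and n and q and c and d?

Rows 1 and 2 both sum to 68, so that's the common total.
Row 6 has -6 − 8 + 25 + 5 + 34 = 50; the blank must be 68 − 50 = 18.
Column 3 has 21 + 26 + 10 + 18 − 8 = 67; the blank must be 68 − 67 = 1.
Row 3 has 0 + 4 + 1 + 20 + 46 = 71; the blank must be 68 − 71 = -3.
Column 4 has 9 + 7 − 3 + 5 + 25 = 43; the blank must be 68 − 43 = 25.
Row 5 has 0 + 18 + 25 + 15 + 9 = 67; the blank must be 68 − 67 = 1.

z = 18, n = 1, q = 25, c = -3, d = 1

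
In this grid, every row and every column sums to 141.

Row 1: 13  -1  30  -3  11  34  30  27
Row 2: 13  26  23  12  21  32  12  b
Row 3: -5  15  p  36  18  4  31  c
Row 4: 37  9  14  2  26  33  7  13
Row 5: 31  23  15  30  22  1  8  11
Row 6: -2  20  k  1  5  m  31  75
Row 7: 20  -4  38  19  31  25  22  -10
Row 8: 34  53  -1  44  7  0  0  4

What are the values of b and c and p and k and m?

Column 6: 34 + 32 + 4 + 33 + 1 + 25 + 0 = 129, so its missing entry is 141 − 129 = 12.
Row 2: 13 + 26 + 23 + 12 + 21 + 32 + 12 = 139, so its missing entry is 141 − 139 = 2.
Column 8: 27 + 2 + 13 + 11 + 75 − 10 + 4 = 122, so its missing entry is 141 − 122 = 19.
Row 3: -5 + 15 + 36 + 18 + 4 + 31 + 19 = 118, so its missing entry is 141 − 118 = 23.
Row 6: -2 + 20 + 1 + 5 + 12 + 31 + 75 = 142, so its missing entry is 141 − 142 = -1.

b = 2, c = 19, p = 23, k = -1, m = 12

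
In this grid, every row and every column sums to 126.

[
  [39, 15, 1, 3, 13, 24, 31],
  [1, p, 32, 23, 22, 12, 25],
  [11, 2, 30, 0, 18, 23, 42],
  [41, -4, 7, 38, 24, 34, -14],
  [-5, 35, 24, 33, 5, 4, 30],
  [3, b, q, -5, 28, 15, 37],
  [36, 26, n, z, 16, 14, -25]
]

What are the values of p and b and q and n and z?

p = 11, b = 41, q = 7, n = 25, z = 34

The known cells in row 2 total 115, leaving 126 − 115 = 11 for the blank.
The known cells in column 2 total 85, leaving 126 − 85 = 41 for the blank.
The known cells in column 4 total 92, leaving 126 − 92 = 34 for the blank.
The known cells in row 7 total 101, leaving 126 − 101 = 25 for the blank.
The known cells in row 6 total 119, leaving 126 − 119 = 7 for the blank.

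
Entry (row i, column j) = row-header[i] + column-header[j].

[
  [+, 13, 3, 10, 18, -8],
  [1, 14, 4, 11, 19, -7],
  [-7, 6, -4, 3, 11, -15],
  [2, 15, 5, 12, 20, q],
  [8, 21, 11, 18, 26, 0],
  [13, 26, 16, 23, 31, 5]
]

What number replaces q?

2 + (-8) = -6.

-6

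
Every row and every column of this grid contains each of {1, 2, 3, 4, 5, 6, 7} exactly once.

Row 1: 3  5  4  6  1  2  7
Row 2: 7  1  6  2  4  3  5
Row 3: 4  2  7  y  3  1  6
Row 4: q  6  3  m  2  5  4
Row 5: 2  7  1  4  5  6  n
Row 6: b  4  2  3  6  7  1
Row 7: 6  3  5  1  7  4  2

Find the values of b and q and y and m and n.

For row 5, column 7: row 5 already has {1, 2, 4, 5, 6, 7}; that leaves 3.
Cell (3,4): row 3 already has {1, 2, 3, 4, 6, 7} → 5.
For row 4, column 4: column 4 already has {1, 2, 3, 4, 5, 6}; that leaves 7.
Cell (4,1): row 4 already has {2, 3, 4, 5, 6, 7} → 1.
For row 6, column 1: row 6 already has {1, 2, 3, 4, 6, 7}; that leaves 5.

b = 5, q = 1, y = 5, m = 7, n = 3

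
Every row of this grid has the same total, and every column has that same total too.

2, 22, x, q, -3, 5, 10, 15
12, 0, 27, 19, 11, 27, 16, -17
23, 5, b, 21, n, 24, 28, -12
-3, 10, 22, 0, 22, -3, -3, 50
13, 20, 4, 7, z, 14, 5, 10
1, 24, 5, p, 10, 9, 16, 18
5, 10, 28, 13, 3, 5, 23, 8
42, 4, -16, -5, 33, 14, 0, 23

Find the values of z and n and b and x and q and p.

z = 22, n = -3, b = 9, x = 16, q = 28, p = 12

Rows 2 and 4 both sum to 95, so that's the common total.
The known cells in row 5 total 73, leaving 95 − 73 = 22 for the blank.
The known cells in column 5 total 98, leaving 95 − 98 = -3 for the blank.
The known cells in row 3 total 86, leaving 95 − 86 = 9 for the blank.
The known cells in column 3 total 79, leaving 95 − 79 = 16 for the blank.
The known cells in row 1 total 67, leaving 95 − 67 = 28 for the blank.
The known cells in row 6 total 83, leaving 95 − 83 = 12 for the blank.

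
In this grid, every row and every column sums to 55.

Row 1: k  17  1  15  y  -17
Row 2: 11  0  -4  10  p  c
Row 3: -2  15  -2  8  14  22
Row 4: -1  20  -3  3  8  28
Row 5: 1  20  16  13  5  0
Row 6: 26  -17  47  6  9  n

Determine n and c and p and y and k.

n = -16, c = 38, p = 0, y = 19, k = 20

Row 6: 26 − 17 + 47 + 6 + 9 = 71, so its missing entry is 55 − 71 = -16.
Column 1: 11 − 2 − 1 + 1 + 26 = 35, so its missing entry is 55 − 35 = 20.
Row 1: 20 + 17 + 1 + 15 − 17 = 36, so its missing entry is 55 − 36 = 19.
Column 6: -17 + 22 + 28 + 0 − 16 = 17, so its missing entry is 55 − 17 = 38.
Row 2: 11 + 0 − 4 + 10 + 38 = 55, so its missing entry is 55 − 55 = 0.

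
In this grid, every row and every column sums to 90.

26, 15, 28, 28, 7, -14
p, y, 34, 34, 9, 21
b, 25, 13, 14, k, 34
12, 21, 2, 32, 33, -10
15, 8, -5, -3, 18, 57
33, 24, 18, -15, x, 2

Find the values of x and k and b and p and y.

x = 28, k = -5, b = 9, p = -5, y = -3

Row 6 has 33 + 24 + 18 − 15 + 2 = 62; the blank must be 90 − 62 = 28.
Column 5 has 7 + 9 + 33 + 18 + 28 = 95; the blank must be 90 − 95 = -5.
Column 2 has 15 + 25 + 21 + 8 + 24 = 93; the blank must be 90 − 93 = -3.
Row 3 has 25 + 13 + 14 − 5 + 34 = 81; the blank must be 90 − 81 = 9.
Row 2 has -3 + 34 + 34 + 9 + 21 = 95; the blank must be 90 − 95 = -5.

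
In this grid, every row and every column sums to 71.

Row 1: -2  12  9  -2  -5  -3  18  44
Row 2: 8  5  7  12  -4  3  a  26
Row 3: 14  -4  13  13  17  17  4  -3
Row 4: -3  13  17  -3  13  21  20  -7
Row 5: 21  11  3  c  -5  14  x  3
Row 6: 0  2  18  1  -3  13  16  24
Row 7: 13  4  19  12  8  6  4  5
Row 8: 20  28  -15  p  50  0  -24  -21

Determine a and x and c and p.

a = 14, x = 19, c = 5, p = 33

The known cells in row 2 total 57, leaving 71 − 57 = 14 for the blank.
The known cells in column 7 total 52, leaving 71 − 52 = 19 for the blank.
The known cells in row 8 total 38, leaving 71 − 38 = 33 for the blank.
The known cells in row 5 total 66, leaving 71 − 66 = 5 for the blank.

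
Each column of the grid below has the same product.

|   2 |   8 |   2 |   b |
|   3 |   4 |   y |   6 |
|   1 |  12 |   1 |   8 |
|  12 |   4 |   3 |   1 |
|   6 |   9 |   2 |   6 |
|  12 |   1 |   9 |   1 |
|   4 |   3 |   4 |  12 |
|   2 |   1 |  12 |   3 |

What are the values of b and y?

Columns 1 and 2 each multiply to 41472, so every column has product 41472.
Column 4: 6×8×1×6×1×12×3 = 10368, so the missing entry is 41472 ÷ 10368 = 4.
Column 3: 2×1×3×2×9×4×12 = 5184, so the missing entry is 41472 ÷ 5184 = 8.

b = 4, y = 8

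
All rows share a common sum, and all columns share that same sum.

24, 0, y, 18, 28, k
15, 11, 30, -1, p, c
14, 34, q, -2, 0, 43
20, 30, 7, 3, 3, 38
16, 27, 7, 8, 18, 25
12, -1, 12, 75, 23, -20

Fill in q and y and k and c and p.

Rows 4 and 5 both sum to 101, so that's the common total.
Column 5 has 28 + 0 + 3 + 18 + 23 = 72; the blank must be 101 − 72 = 29.
Row 2 has 15 + 11 + 30 − 1 + 29 = 84; the blank must be 101 − 84 = 17.
Column 6 has 17 + 43 + 38 + 25 − 20 = 103; the blank must be 101 − 103 = -2.
Row 1 has 24 + 0 + 18 + 28 − 2 = 68; the blank must be 101 − 68 = 33.
Row 3 has 14 + 34 − 2 + 0 + 43 = 89; the blank must be 101 − 89 = 12.

q = 12, y = 33, k = -2, c = 17, p = 29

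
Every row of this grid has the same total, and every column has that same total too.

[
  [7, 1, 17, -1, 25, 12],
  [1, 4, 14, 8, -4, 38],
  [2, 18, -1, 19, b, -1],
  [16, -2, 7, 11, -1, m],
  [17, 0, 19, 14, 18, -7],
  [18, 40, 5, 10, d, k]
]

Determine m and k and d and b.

m = 30, k = -11, d = -1, b = 24

Rows 1 and 2 both sum to 61, so that's the common total.
Row 3 has 2 + 18 − 1 + 19 − 1 = 37; the blank must be 61 − 37 = 24.
Column 5 has 25 − 4 + 24 − 1 + 18 = 62; the blank must be 61 − 62 = -1.
Row 6 has 18 + 40 + 5 + 10 − 1 = 72; the blank must be 61 − 72 = -11.
Row 4 has 16 − 2 + 7 + 11 − 1 = 31; the blank must be 61 − 31 = 30.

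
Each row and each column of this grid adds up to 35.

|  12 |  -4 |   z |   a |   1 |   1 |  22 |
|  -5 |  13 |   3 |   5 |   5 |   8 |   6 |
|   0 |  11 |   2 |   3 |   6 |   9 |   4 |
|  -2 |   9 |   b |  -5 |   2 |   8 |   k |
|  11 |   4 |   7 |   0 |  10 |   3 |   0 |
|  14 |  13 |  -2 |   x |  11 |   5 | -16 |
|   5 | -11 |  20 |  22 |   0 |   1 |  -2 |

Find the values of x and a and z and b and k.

Column 7 has 22 + 6 + 4 + 0 − 16 − 2 = 14; the blank must be 35 − 14 = 21.
Row 6 has 14 + 13 − 2 + 11 + 5 − 16 = 25; the blank must be 35 − 25 = 10.
Column 4 has 5 + 3 − 5 + 0 + 10 + 22 = 35; the blank must be 35 − 35 = 0.
Row 1 has 12 − 4 + 0 + 1 + 1 + 22 = 32; the blank must be 35 − 32 = 3.
Row 4 has -2 + 9 − 5 + 2 + 8 + 21 = 33; the blank must be 35 − 33 = 2.

x = 10, a = 0, z = 3, b = 2, k = 21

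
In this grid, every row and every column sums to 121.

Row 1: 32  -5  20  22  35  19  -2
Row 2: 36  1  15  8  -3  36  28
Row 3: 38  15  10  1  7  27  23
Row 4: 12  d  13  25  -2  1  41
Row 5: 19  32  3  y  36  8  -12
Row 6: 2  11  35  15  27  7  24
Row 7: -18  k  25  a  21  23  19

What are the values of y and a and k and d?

y = 35, a = 15, k = 36, d = 31

Row 4 has 12 + 13 + 25 − 2 + 1 + 41 = 90; the blank must be 121 − 90 = 31.
Column 2 has -5 + 1 + 15 + 31 + 32 + 11 = 85; the blank must be 121 − 85 = 36.
Row 7 has -18 + 36 + 25 + 21 + 23 + 19 = 106; the blank must be 121 − 106 = 15.
Row 5 has 19 + 32 + 3 + 36 + 8 − 12 = 86; the blank must be 121 − 86 = 35.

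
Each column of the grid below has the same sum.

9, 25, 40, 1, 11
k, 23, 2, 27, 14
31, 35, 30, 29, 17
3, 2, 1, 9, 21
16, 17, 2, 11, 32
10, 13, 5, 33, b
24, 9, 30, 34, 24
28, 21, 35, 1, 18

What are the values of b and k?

b = 8, k = 24

Columns 3 and 4 both add up to 145, so every column sums to 145.
Column 5: 11 + 14 + 17 + 21 + 32 + 24 + 18 = 137, so the missing entry is 145 − 137 = 8.
Column 1: 9 + 31 + 3 + 16 + 10 + 24 + 28 = 121, so the missing entry is 145 − 121 = 24.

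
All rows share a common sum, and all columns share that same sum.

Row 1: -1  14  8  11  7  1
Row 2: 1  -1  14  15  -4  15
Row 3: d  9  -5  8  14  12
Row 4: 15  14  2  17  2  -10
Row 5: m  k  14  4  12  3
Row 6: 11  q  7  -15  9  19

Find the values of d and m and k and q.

d = 2, m = 12, k = -5, q = 9

Rows 1 and 2 both sum to 40, so that's the common total.
Row 3 has 9 − 5 + 8 + 14 + 12 = 38; the blank must be 40 − 38 = 2.
Column 1 has -1 + 1 + 2 + 15 + 11 = 28; the blank must be 40 − 28 = 12.
Row 6 has 11 + 7 − 15 + 9 + 19 = 31; the blank must be 40 − 31 = 9.
Row 5 has 12 + 14 + 4 + 12 + 3 = 45; the blank must be 40 − 45 = -5.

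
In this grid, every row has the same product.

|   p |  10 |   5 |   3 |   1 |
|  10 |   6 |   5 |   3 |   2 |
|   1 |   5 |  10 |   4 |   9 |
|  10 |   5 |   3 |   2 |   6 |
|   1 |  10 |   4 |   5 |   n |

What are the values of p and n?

Rows 2 and 3 each multiply to 1800, so every row has product 1800.
Row 1: 10×5×3×1 = 150, so the missing entry is 1800 ÷ 150 = 12.
Row 5: 1×10×4×5 = 200, so the missing entry is 1800 ÷ 200 = 9.

p = 12, n = 9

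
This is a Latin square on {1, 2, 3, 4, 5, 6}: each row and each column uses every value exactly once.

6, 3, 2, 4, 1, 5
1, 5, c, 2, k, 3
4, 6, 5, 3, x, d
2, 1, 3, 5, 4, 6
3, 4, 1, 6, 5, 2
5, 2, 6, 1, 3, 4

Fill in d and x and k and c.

d = 1, x = 2, k = 6, c = 4

Cell (2,3): column 3 already has {1, 2, 3, 5, 6} → 4.
At (row 3, col 6): column 6 already has {2, 3, 4, 5, 6}, so the value is 1.
At (row 3, col 5): row 3 already has {1, 3, 4, 5, 6}, so the value is 2.
Cell (2,5): row 2 already has {1, 2, 3, 4, 5} → 6.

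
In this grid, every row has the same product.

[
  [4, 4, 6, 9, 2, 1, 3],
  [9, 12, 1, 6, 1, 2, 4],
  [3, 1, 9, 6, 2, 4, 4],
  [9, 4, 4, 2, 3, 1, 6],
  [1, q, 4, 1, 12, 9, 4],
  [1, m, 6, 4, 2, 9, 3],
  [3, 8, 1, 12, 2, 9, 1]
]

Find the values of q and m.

Rows 1 and 7 each multiply to 5184, so every row has product 5184.
Row 5: 1×4×1×12×9×4 = 1728, so the missing entry is 5184 ÷ 1728 = 3.
Row 6: 1×6×4×2×9×3 = 1296, so the missing entry is 5184 ÷ 1296 = 4.

q = 3, m = 4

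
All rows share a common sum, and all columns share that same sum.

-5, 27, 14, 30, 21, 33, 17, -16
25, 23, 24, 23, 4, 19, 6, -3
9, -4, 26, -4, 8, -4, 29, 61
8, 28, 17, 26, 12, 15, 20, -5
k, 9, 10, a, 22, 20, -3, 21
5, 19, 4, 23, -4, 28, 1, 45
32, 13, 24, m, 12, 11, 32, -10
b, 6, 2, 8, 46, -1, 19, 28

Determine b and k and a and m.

b = 13, k = 34, a = 8, m = 7

Rows 1 and 2 both sum to 121, so that's the common total.
Row 7: 32 + 13 + 24 + 12 + 11 + 32 − 10 = 114, so its missing entry is 121 − 114 = 7.
Row 8: 6 + 2 + 8 + 46 − 1 + 19 + 28 = 108, so its missing entry is 121 − 108 = 13.
Column 1: -5 + 25 + 9 + 8 + 5 + 32 + 13 = 87, so its missing entry is 121 − 87 = 34.
Row 5: 34 + 9 + 10 + 22 + 20 − 3 + 21 = 113, so its missing entry is 121 − 113 = 8.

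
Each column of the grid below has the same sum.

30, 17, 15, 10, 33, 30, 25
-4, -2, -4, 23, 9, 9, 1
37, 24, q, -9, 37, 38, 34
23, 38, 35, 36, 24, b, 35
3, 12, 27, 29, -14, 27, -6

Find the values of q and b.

q = 16, b = -15

The complete columns each total 89.
Column 3 is missing 89 − 73 = 16 (since 15 − 4 + 35 + 27 = 73).
Column 6 is missing 89 − 104 = -15 (since 30 + 9 + 38 + 27 = 104).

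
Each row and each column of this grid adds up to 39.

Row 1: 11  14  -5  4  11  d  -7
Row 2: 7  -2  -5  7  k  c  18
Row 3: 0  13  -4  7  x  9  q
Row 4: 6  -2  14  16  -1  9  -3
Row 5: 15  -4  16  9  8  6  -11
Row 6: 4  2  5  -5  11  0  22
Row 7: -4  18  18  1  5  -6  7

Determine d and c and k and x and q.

d = 11, c = 10, k = 4, x = 1, q = 13

The known cells in column 7 total 26, leaving 39 − 26 = 13 for the blank.
The known cells in row 3 total 38, leaving 39 − 38 = 1 for the blank.
The known cells in column 5 total 35, leaving 39 − 35 = 4 for the blank.
The known cells in row 2 total 29, leaving 39 − 29 = 10 for the blank.
The known cells in row 1 total 28, leaving 39 − 28 = 11 for the blank.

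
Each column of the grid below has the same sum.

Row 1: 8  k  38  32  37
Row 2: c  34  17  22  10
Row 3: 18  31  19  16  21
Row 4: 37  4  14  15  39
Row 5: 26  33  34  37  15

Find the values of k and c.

The complete columns each total 122.
Column 2 is missing 122 − 102 = 20 (since 34 + 31 + 4 + 33 = 102).
Column 1 is missing 122 − 89 = 33 (since 8 + 18 + 37 + 26 = 89).

k = 20, c = 33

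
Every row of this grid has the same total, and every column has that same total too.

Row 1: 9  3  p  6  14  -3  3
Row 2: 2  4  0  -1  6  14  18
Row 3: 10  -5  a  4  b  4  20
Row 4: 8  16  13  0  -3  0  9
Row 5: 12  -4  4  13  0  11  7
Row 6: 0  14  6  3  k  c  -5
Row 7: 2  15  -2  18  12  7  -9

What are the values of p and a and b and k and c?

Rows 2 and 4 both sum to 43, so that's the common total.
The known cells in column 6 total 33, leaving 43 − 33 = 10 for the blank.
The known cells in row 6 total 28, leaving 43 − 28 = 15 for the blank.
The known cells in column 5 total 44, leaving 43 − 44 = -1 for the blank.
The known cells in row 1 total 32, leaving 43 − 32 = 11 for the blank.
The known cells in row 3 total 32, leaving 43 − 32 = 11 for the blank.

p = 11, a = 11, b = -1, k = 15, c = 10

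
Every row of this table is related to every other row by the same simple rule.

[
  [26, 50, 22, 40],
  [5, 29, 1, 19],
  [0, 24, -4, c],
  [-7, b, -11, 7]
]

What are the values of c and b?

The difference between any two rows is the same in every column — this is an addition table with the headers hidden.
Row 3 minus row 1 is -4 − 22 = -26, so its entry in column 4 is 40 + (-26) = 14.
Row 4 minus row 1 is -11 − 22 = -33, so its entry in column 2 is 50 + (-33) = 17.

c = 14, b = 17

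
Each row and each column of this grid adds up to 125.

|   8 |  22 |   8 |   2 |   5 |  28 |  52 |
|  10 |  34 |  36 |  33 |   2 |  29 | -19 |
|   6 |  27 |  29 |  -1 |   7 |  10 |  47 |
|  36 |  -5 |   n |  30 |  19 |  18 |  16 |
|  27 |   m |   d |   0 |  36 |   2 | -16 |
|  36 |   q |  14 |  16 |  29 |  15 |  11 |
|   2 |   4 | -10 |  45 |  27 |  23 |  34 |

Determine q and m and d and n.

Row 4: 36 − 5 + 30 + 19 + 18 + 16 = 114, so its missing entry is 125 − 114 = 11.
Row 6: 36 + 14 + 16 + 29 + 15 + 11 = 121, so its missing entry is 125 − 121 = 4.
Column 2: 22 + 34 + 27 − 5 + 4 + 4 = 86, so its missing entry is 125 − 86 = 39.
Row 5: 27 + 39 + 0 + 36 + 2 − 16 = 88, so its missing entry is 125 − 88 = 37.

q = 4, m = 39, d = 37, n = 11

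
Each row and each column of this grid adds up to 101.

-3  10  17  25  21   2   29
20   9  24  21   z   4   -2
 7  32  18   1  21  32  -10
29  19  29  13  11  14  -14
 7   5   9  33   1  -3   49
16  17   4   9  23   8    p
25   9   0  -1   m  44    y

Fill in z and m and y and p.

Row 6: 16 + 17 + 4 + 9 + 23 + 8 = 77, so its missing entry is 101 − 77 = 24.
Column 7: 29 − 2 − 10 − 14 + 49 + 24 = 76, so its missing entry is 101 − 76 = 25.
Row 7: 25 + 9 + 0 − 1 + 44 + 25 = 102, so its missing entry is 101 − 102 = -1.
Row 2: 20 + 9 + 24 + 21 + 4 − 2 = 76, so its missing entry is 101 − 76 = 25.

z = 25, m = -1, y = 25, p = 24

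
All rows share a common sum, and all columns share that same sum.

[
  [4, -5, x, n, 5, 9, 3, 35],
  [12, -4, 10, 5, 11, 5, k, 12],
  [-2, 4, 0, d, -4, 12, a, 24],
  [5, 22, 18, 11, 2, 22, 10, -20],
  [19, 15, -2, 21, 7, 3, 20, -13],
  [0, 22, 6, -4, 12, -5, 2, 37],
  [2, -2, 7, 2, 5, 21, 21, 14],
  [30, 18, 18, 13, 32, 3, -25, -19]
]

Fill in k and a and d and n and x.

Rows 4 and 5 both sum to 70, so that's the common total.
Column 3: 10 + 0 + 18 − 2 + 6 + 7 + 18 = 57, so its missing entry is 70 − 57 = 13.
Row 1: 4 − 5 + 13 + 5 + 9 + 3 + 35 = 64, so its missing entry is 70 − 64 = 6.
Column 4: 6 + 5 + 11 + 21 − 4 + 2 + 13 = 54, so its missing entry is 70 − 54 = 16.
Row 3: -2 + 4 + 0 + 16 − 4 + 12 + 24 = 50, so its missing entry is 70 − 50 = 20.
Row 2: 12 − 4 + 10 + 5 + 11 + 5 + 12 = 51, so its missing entry is 70 − 51 = 19.

k = 19, a = 20, d = 16, n = 6, x = 13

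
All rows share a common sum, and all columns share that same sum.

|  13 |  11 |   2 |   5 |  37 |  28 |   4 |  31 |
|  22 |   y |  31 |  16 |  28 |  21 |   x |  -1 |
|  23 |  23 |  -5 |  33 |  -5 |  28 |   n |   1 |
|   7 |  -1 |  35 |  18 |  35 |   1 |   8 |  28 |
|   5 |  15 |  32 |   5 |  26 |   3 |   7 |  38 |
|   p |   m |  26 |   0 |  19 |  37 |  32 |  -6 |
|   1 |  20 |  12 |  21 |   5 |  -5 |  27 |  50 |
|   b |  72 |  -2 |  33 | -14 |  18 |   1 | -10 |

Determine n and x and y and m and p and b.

Rows 1 and 4 both sum to 131, so that's the common total.
Row 8: 72 − 2 + 33 − 14 + 18 + 1 − 10 = 98, so its missing entry is 131 − 98 = 33.
Row 3: 23 + 23 − 5 + 33 − 5 + 28 + 1 = 98, so its missing entry is 131 − 98 = 33.
Column 1: 13 + 22 + 23 + 7 + 5 + 1 + 33 = 104, so its missing entry is 131 − 104 = 27.
Row 6: 27 + 26 + 0 + 19 + 37 + 32 − 6 = 135, so its missing entry is 131 − 135 = -4.
Column 2: 11 + 23 − 1 + 15 − 4 + 20 + 72 = 136, so its missing entry is 131 − 136 = -5.
Row 2: 22 − 5 + 31 + 16 + 28 + 21 − 1 = 112, so its missing entry is 131 − 112 = 19.

n = 33, x = 19, y = -5, m = -4, p = 27, b = 33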